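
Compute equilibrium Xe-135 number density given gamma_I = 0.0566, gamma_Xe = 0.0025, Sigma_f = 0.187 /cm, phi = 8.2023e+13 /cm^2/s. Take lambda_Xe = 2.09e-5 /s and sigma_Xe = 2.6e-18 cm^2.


Xe_eq = (gamma_I + gamma_Xe) * Sigma_f * phi / (lambda_Xe + sigma_Xe * phi)
Numerator = (0.0566 + 0.0025) * 0.187 * 8.2023e+13 = 9.064936e+11
Denominator = 2.09e-5 + 2.6e-18 * 8.2023e+13 = 2.341598e-04
Xe_eq = 9.064936e+11 / 2.341598e-04 = 3.8713e+15 /cm^3

3.8713e+15


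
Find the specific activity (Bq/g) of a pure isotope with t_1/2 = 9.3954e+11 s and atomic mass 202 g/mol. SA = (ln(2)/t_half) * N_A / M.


lambda = ln(2) / t_half = ln(2) / 9.3954e+11 = 7.377516e-13 /s
SA = lambda * N_A / M
SA = 7.377516e-13 * 6.022e23 / 202
SA = 2.1994e+09 Bq/g

2.1994e+09


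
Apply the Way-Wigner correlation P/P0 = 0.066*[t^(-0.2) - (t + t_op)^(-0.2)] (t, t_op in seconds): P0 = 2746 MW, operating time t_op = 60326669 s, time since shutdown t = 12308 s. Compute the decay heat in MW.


P/P0 = 0.066 * [t^(-0.2) - (t + t_op)^(-0.2)]
P/P0 = 0.066 * [12308^(-0.2) - (12308 + 60326669)^(-0.2)]
P/P0 = 0.066 * [0.1520416 - 0.02778948] = 0.008200640
P = 2746 * 0.008200640 = 22.519 MW

22.519


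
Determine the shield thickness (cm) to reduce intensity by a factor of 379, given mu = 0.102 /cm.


x = ln(factor) / mu
x = ln(379) / 0.102
x = 58.211 cm

58.211


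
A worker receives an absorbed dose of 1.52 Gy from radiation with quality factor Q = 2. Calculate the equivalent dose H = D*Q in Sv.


H = D * Q
H = 1.52 * 2
H = 3.0400 Sv

3.0400


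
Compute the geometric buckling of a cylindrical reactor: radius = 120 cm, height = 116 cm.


B^2 = (2.405/R)^2 + (pi/H)^2
B^2 = (2.405/120)^2 + (pi/116)^2
B^2 = 0.0011351 /cm^2

0.0011351


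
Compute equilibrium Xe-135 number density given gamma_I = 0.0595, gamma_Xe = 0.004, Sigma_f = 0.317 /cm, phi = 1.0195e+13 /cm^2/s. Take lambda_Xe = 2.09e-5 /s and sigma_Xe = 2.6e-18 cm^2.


Xe_eq = (gamma_I + gamma_Xe) * Sigma_f * phi / (lambda_Xe + sigma_Xe * phi)
Numerator = (0.0595 + 0.004) * 0.317 * 1.0195e+13 = 2.052203e+11
Denominator = 2.09e-5 + 2.6e-18 * 1.0195e+13 = 4.740700e-05
Xe_eq = 2.052203e+11 / 4.740700e-05 = 4.3289e+15 /cm^3

4.3289e+15


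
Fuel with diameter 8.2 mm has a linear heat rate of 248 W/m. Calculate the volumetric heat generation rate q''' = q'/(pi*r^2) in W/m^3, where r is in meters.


r = D / 2 / 1000 = 8.2 / 2 / 1000 = 0.0041 m
q''' = q' / (pi * r^2)
q''' = 248 / (pi * 0.0041^2)
q''' = 4.6961e+06 W/m^3

4.6961e+06


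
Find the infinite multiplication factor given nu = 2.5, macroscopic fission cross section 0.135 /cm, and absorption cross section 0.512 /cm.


k_inf = nu * Sigma_f / Sigma_a
k_inf = 2.5 * 0.135 / 0.512
k_inf = 0.65918

0.65918


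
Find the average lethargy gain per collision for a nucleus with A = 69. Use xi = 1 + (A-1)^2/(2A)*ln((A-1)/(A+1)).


xi = 1 + (A-1)^2/(2A) * ln((A-1)/(A+1))
xi = 1 + (69-1)^2/(2*69) * ln((69-1)/(69 +1))
xi = 0.028707

0.028707


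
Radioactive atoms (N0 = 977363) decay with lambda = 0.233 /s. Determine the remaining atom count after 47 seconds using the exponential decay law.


N = N0 * exp(-lambda * t)
N = 977363 * exp(-0.233 * 47)
N = 17.143

17.143


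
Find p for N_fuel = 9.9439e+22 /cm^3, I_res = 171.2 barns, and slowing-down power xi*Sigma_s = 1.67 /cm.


p = exp(-N * I * 1e-24 / (xi*Sigma_s))
p = exp(-9.9439e+22 * 171.2 * 1e-24 / 1.67)
p = 3.7395e-05

3.7395e-05


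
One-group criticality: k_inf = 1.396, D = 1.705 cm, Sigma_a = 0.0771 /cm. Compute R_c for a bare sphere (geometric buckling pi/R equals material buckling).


L^2 = D / Sigma_a = 1.705 / 0.0771 = 22.11414 cm^2
B_m^2 = (k_inf - 1) / L^2 = (1.396 - 1) / 22.11414 = 0.01790709 /cm^2
For a bare sphere: B_g = pi/R, so R_c = pi / sqrt(B_m^2)
R_c = pi / sqrt(0.01790709) = 23.477 cm

23.477


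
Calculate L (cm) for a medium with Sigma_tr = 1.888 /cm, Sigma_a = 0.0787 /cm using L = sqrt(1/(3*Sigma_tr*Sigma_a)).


D = 1 / (3 * Sigma_tr) = 1 / (3 * 1.888) = 0.1765537 cm
L = sqrt(D / Sigma_a)
L = sqrt(0.1765537 / 0.0787)
L = 1.4978 cm

1.4978


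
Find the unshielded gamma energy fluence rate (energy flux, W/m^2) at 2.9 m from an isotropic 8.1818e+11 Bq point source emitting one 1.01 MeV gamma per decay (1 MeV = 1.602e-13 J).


psi = A * E * 1.602e-13 / (4*pi*r^2)
psi = 8.1818e+11 * 1.01 * 1.602e-13 / (4*pi*2.9^2)
psi = 0.0012526 W/m^2

0.0012526


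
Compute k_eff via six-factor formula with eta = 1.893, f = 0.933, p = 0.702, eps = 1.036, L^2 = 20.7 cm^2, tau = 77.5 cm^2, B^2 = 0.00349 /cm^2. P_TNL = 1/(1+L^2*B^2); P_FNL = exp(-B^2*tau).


k_inf = eta*f*p*eps = 1.893*0.933*0.702*1.036 = 1.284485
P_TNL = 1/(1 + L^2*B^2) = 1/(1 + 20.7*0.00349) = 0.9326244
P_FNL = exp(-B^2*tau) = exp(-0.00349*77.5) = 0.7630170
k_eff = k_inf * P_TNL * P_FNL = 1.284485 * 0.9326244 * 0.7630170
k_eff = 0.91405

0.91405


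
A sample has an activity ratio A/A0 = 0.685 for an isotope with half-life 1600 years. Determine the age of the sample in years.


lambda = ln(2) / t_half = ln(2) / 1600 = 4.332170e-04 /yr
t = -ln(A/A0) / lambda
t = -ln(0.685) / 4.332170e-04
t = 873.32 yr

873.32


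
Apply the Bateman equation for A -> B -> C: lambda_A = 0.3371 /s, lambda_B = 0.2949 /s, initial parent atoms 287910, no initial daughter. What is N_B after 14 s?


N_B(t) = lambda_A * N_A0 / (lambda_B - lambda_A) * [exp(-lambda_A*t) - exp(-lambda_B*t)]
exp(-0.3371*14) = 0.008920529; exp(-0.2949*14) = 0.01610541
N_B = 0.3371 * 287910 / (0.2949 - 0.3371) * (0.008920529 - 0.01610541)
N_B = 16524

16524


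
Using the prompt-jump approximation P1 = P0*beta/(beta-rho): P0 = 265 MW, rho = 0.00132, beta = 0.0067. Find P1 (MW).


P1/P0 = beta / (beta - rho)
P1/P0 = 0.0067 / (0.0067 - 0.00132) = 1.245353
P1 = 265 * 1.245353 = 330.02 MW

330.02


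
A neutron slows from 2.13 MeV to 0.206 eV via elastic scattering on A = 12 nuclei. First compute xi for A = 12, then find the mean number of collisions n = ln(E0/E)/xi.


xi = 1 + (A-1)^2/(2A)*ln((A-1)/(A+1)) = 0.1577690 (for A = 12)
n = ln(E0/E) / xi
n = ln(2.13e6 / 0.206) / 0.1577690
n = ln(1.033981e+07) / 0.1577690 = 102.37

102.37


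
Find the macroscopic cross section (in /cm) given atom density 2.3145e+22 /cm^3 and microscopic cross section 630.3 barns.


Sigma = N * sigma_barns * 1e-24
Sigma = 2.3145e+22 * 630.3 * 1e-24
Sigma = 14.588 /cm

14.588


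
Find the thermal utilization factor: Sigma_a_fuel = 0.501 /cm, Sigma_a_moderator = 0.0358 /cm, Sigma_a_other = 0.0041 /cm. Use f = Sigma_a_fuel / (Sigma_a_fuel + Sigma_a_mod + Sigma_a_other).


f = Sigma_a_fuel / (Sigma_a_fuel + Sigma_a_mod + Sigma_a_other)
f = 0.501 / (0.501 + 0.0358 + 0.0041)
f = 0.92623

0.92623


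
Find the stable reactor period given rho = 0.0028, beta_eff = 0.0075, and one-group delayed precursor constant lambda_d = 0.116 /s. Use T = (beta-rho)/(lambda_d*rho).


T = (beta - rho) / (lambda_d * rho)
T = (0.0075 - 0.0028) / (0.116 * 0.0028)
T = 14.470 s

14.470


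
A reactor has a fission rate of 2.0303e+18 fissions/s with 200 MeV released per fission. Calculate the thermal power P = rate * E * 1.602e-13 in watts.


P = fission_rate * E_MeV * 1.602e-13
P = 2.0303e+18 * 200 * 1.602e-13
P = 6.5051e+07 W

6.5051e+07


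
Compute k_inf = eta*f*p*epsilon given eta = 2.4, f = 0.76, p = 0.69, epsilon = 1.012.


k_inf = eta * f * p * epsilon
k_inf = 2.4 * 0.76 * 0.69 * 1.012
k_inf = 1.2737

1.2737


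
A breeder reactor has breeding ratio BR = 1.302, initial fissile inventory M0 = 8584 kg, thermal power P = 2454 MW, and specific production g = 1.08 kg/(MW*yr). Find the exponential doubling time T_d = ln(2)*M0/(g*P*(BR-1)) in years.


Breeding gain G = BR - 1 = 1.302 - 1 = 0.302
Fissile production rate = g * P * G = 1.08 * 2454 * 0.302 = 800.39664 kg/yr
T_d = ln(2) * M0 / (g * P * G)
T_d = ln(2) * 8584 / 800.39664 = 7.4338 yr

7.4338


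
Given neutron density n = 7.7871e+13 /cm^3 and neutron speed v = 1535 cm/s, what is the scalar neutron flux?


phi = n * v
phi = 7.7871e+13 * 1535
phi = 1.1953e+17 /cm^2/s

1.1953e+17


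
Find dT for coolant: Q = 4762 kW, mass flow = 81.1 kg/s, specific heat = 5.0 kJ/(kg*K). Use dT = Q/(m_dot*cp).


dT = Q / (m_dot * cp)
dT = 4762 / (81.1 * 5.0)
dT = 11.744 C

11.744


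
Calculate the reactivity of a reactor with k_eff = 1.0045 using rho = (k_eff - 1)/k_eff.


rho = (k_eff - 1) / k_eff
rho = (1.0045 - 1) / 1.0045
rho = 0.0044798

0.0044798


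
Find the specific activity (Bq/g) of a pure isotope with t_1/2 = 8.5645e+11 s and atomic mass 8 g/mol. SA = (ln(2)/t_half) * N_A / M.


lambda = ln(2) / t_half = ln(2) / 8.5645e+11 = 8.093259e-13 /s
SA = lambda * N_A / M
SA = 8.093259e-13 * 6.022e23 / 8
SA = 6.0922e+10 Bq/g

6.0922e+10


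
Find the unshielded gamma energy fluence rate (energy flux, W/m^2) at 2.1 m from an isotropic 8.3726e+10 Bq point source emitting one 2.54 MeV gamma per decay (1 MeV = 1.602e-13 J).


psi = A * E * 1.602e-13 / (4*pi*r^2)
psi = 8.3726e+10 * 2.54 * 1.602e-13 / (4*pi*2.1^2)
psi = 6.1476e-04 W/m^2

6.1476e-04


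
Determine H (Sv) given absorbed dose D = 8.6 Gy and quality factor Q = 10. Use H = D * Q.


H = D * Q
H = 8.6 * 10
H = 86.000 Sv

86.000


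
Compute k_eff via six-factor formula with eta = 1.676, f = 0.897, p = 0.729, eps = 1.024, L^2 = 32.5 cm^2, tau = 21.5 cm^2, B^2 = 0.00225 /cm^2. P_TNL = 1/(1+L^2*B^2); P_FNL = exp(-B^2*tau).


k_inf = eta*f*p*eps = 1.676*0.897*0.729*1.024 = 1.122261
P_TNL = 1/(1 + L^2*B^2) = 1/(1 + 32.5*0.00225) = 0.9318579
P_FNL = exp(-B^2*tau) = exp(-0.00225*21.5) = 0.9527764
k_eff = k_inf * P_TNL * P_FNL = 1.122261 * 0.9318579 * 0.9527764
k_eff = 0.99640

0.99640


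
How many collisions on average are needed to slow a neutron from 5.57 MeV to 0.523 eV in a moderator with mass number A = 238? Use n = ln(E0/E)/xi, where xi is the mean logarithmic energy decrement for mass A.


xi = 1 + (A-1)^2/(2A)*ln((A-1)/(A+1)) = 0.008379872 (for A = 238)
n = ln(E0/E) / xi
n = ln(5.57e6 / 0.523) / 0.008379872
n = ln(1.065010e+07) / 0.008379872 = 1930.9

1930.9


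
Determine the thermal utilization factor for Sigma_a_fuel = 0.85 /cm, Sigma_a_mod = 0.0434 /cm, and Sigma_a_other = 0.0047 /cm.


f = Sigma_a_fuel / (Sigma_a_fuel + Sigma_a_mod + Sigma_a_other)
f = 0.85 / (0.85 + 0.0434 + 0.0047)
f = 0.94644

0.94644


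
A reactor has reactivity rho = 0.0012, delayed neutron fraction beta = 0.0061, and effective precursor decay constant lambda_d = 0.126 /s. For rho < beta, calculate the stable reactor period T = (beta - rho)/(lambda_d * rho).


T = (beta - rho) / (lambda_d * rho)
T = (0.0061 - 0.0012) / (0.126 * 0.0012)
T = 32.407 s

32.407


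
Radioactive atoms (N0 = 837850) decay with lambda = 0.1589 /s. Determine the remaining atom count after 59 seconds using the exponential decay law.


N = N0 * exp(-lambda * t)
N = 837850 * exp(-0.1589 * 59)
N = 71.058

71.058


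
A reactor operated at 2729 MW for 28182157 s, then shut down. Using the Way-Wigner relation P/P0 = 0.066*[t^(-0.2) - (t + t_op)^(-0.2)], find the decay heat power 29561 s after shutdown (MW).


P/P0 = 0.066 * [t^(-0.2) - (t + t_op)^(-0.2)]
P/P0 = 0.066 * [29561^(-0.2) - (29561 + 28182157)^(-0.2)]
P/P0 = 0.066 * [0.1276016 - 0.03235297] = 0.006286410
P = 2729 * 0.006286410 = 17.156 MW

17.156


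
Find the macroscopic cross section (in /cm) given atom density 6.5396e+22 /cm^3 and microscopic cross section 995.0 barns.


Sigma = N * sigma_barns * 1e-24
Sigma = 6.5396e+22 * 995.0 * 1e-24
Sigma = 65.069 /cm

65.069


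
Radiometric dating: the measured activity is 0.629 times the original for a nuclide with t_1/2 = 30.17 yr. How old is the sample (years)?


lambda = ln(2) / t_half = ln(2) / 30.17 = 0.02297472 /yr
t = -ln(A/A0) / lambda
t = -ln(0.629) / 0.02297472
t = 20.180 yr

20.180


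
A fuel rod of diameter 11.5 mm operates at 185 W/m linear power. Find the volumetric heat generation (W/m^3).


r = D / 2 / 1000 = 11.5 / 2 / 1000 = 0.00575 m
q''' = q' / (pi * r^2)
q''' = 185 / (pi * 0.00575^2)
q''' = 1.7811e+06 W/m^3

1.7811e+06


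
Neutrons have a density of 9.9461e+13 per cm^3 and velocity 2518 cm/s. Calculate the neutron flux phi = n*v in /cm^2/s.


phi = n * v
phi = 9.9461e+13 * 2518
phi = 2.5044e+17 /cm^2/s

2.5044e+17


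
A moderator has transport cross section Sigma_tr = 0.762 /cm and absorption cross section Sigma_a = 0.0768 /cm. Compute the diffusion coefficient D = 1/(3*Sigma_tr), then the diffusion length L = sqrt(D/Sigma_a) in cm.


D = 1 / (3 * Sigma_tr) = 1 / (3 * 0.762) = 0.4374453 cm
L = sqrt(D / Sigma_a)
L = sqrt(0.4374453 / 0.0768)
L = 2.3866 cm

2.3866


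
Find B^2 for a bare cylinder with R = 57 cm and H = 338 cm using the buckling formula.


B^2 = (2.405/R)^2 + (pi/H)^2
B^2 = (2.405/57)^2 + (pi/338)^2
B^2 = 0.0018666 /cm^2

0.0018666


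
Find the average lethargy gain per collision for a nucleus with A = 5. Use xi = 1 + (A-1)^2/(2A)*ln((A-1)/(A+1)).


xi = 1 + (A-1)^2/(2A) * ln((A-1)/(A+1))
xi = 1 + (5-1)^2/(2*5) * ln((5-1)/(5 +1))
xi = 0.35126

0.35126


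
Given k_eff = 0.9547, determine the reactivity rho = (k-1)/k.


rho = (k_eff - 1) / k_eff
rho = (0.9547 - 1) / 0.9547
rho = -0.047449

-0.047449


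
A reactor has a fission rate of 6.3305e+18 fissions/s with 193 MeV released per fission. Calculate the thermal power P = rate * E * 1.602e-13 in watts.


P = fission_rate * E_MeV * 1.602e-13
P = 6.3305e+18 * 193 * 1.602e-13
P = 1.9573e+08 W

1.9573e+08


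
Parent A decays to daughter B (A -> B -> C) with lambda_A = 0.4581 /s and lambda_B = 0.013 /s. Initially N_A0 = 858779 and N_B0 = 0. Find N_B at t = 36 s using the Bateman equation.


N_B(t) = lambda_A * N_A0 / (lambda_B - lambda_A) * [exp(-lambda_A*t) - exp(-lambda_B*t)]
exp(-0.4581*36) = 6.883180e-08; exp(-0.013*36) = 0.6262535
N_B = 0.4581 * 858779 / (0.013 - 0.4581) * (6.883180e-08 - 0.6262535)
N_B = 553521

553521


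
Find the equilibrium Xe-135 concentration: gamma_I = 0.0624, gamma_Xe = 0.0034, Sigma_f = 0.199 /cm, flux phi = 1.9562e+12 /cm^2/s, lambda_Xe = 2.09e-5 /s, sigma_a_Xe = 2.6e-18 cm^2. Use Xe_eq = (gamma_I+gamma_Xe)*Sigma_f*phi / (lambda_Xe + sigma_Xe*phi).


Xe_eq = (gamma_I + gamma_Xe) * Sigma_f * phi / (lambda_Xe + sigma_Xe * phi)
Numerator = (0.0624 + 0.0034) * 0.199 * 1.9562e+12 = 2.561487e+10
Denominator = 2.09e-5 + 2.6e-18 * 1.9562e+12 = 2.598612e-05
Xe_eq = 2.561487e+10 / 2.598612e-05 = 9.8571e+14 /cm^3

9.8571e+14


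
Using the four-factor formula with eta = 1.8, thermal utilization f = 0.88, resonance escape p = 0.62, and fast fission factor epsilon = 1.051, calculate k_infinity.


k_inf = eta * f * p * epsilon
k_inf = 1.8 * 0.88 * 0.62 * 1.051
k_inf = 1.0322

1.0322


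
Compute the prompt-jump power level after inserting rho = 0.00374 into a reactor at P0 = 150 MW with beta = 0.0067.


P1/P0 = beta / (beta - rho)
P1/P0 = 0.0067 / (0.0067 - 0.00374) = 2.263514
P1 = 150 * 2.263514 = 339.53 MW

339.53


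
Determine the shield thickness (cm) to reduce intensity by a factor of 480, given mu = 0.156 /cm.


x = ln(factor) / mu
x = ln(480) / 0.156
x = 39.576 cm

39.576


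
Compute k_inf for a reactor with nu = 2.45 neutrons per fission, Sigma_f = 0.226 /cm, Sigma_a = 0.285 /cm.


k_inf = nu * Sigma_f / Sigma_a
k_inf = 2.45 * 0.226 / 0.285
k_inf = 1.9428

1.9428


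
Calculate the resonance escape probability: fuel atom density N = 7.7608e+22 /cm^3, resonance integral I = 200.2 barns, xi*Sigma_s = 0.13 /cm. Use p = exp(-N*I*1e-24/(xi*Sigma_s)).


p = exp(-N * I * 1e-24 / (xi*Sigma_s))
p = exp(-7.7608e+22 * 200.2 * 1e-24 / 0.13)
p = 1.2437e-52

1.2437e-52


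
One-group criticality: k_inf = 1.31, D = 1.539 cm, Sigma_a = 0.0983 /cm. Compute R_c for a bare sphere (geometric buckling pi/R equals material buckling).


L^2 = D / Sigma_a = 1.539 / 0.0983 = 15.65615 cm^2
B_m^2 = (k_inf - 1) / L^2 = (1.31 - 1) / 15.65615 = 0.01980053 /cm^2
For a bare sphere: B_g = pi/R, so R_c = pi / sqrt(B_m^2)
R_c = pi / sqrt(0.01980053) = 22.326 cm

22.326


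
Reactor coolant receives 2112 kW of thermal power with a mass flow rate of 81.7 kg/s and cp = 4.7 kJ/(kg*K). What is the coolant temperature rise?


dT = Q / (m_dot * cp)
dT = 2112 / (81.7 * 4.7)
dT = 5.5001 C

5.5001


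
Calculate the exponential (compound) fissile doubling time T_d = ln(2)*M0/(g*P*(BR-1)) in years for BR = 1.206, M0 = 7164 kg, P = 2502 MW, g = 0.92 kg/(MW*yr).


Breeding gain G = BR - 1 = 1.206 - 1 = 0.206
Fissile production rate = g * P * G = 0.92 * 2502 * 0.206 = 474.17904 kg/yr
T_d = ln(2) * M0 / (g * P * G)
T_d = ln(2) * 7164 / 474.17904 = 10.472 yr

10.472


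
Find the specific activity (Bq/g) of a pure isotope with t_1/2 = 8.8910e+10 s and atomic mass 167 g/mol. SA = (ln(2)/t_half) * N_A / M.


lambda = ln(2) / t_half = ln(2) / 8.8910e+10 = 7.796054e-12 /s
SA = lambda * N_A / M
SA = 7.796054e-12 * 6.022e23 / 167
SA = 2.8112e+10 Bq/g

2.8112e+10


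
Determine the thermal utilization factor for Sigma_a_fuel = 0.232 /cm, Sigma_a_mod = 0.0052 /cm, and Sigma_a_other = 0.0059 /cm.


f = Sigma_a_fuel / (Sigma_a_fuel + Sigma_a_mod + Sigma_a_other)
f = 0.232 / (0.232 + 0.0052 + 0.0059)
f = 0.95434

0.95434


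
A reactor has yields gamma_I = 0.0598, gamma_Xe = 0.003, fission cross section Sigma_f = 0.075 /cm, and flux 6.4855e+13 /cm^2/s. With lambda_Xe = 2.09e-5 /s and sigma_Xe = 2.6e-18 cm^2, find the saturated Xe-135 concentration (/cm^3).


Xe_eq = (gamma_I + gamma_Xe) * Sigma_f * phi / (lambda_Xe + sigma_Xe * phi)
Numerator = (0.0598 + 0.003) * 0.075 * 6.4855e+13 = 3.054670e+11
Denominator = 2.09e-5 + 2.6e-18 * 6.4855e+13 = 1.895230e-04
Xe_eq = 3.054670e+11 / 1.895230e-04 = 1.6118e+15 /cm^3

1.6118e+15


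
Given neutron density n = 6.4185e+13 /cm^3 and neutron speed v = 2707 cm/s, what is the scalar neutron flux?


phi = n * v
phi = 6.4185e+13 * 2707
phi = 1.7375e+17 /cm^2/s

1.7375e+17


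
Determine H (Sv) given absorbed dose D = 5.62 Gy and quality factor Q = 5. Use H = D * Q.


H = D * Q
H = 5.62 * 5
H = 28.100 Sv

28.100


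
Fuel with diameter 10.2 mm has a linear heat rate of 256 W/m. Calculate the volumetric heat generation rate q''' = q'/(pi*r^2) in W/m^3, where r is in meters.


r = D / 2 / 1000 = 10.2 / 2 / 1000 = 0.0051 m
q''' = q' / (pi * r^2)
q''' = 256 / (pi * 0.0051^2)
q''' = 3.1329e+06 W/m^3

3.1329e+06


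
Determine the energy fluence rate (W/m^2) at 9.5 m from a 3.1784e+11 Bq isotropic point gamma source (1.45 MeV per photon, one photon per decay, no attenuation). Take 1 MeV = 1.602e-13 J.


psi = A * E * 1.602e-13 / (4*pi*r^2)
psi = 3.1784e+11 * 1.45 * 1.602e-13 / (4*pi*9.5^2)
psi = 6.5100e-05 W/m^2

6.5100e-05


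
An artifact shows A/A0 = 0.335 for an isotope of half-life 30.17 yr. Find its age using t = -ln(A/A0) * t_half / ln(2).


lambda = ln(2) / t_half = ln(2) / 30.17 = 0.02297472 /yr
t = -ln(A/A0) / lambda
t = -ln(0.335) / 0.02297472
t = 47.601 yr

47.601


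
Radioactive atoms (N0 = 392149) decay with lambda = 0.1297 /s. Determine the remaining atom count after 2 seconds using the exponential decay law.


N = N0 * exp(-lambda * t)
N = 392149 * exp(-0.1297 * 2)
N = 302549

302549


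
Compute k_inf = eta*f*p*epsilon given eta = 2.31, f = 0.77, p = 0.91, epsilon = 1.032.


k_inf = eta * f * p * epsilon
k_inf = 2.31 * 0.77 * 0.91 * 1.032
k_inf = 1.6704

1.6704


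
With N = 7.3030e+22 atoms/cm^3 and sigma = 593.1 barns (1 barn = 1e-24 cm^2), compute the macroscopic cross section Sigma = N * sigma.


Sigma = N * sigma_barns * 1e-24
Sigma = 7.3030e+22 * 593.1 * 1e-24
Sigma = 43.314 /cm

43.314


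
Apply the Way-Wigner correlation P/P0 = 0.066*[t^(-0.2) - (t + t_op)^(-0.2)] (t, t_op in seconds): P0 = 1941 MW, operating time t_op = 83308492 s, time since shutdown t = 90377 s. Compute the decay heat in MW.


P/P0 = 0.066 * [t^(-0.2) - (t + t_op)^(-0.2)]
P/P0 = 0.066 * [90377^(-0.2) - (90377 + 83308492)^(-0.2)]
P/P0 = 0.066 * [0.1020442 - 0.02604762] = 0.005015774
P = 1941 * 0.005015774 = 9.7356 MW

9.7356


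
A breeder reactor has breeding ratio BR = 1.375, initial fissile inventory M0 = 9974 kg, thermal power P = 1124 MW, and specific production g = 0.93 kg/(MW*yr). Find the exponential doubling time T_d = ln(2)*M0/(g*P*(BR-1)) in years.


Breeding gain G = BR - 1 = 1.375 - 1 = 0.375
Fissile production rate = g * P * G = 0.93 * 1124 * 0.375 = 391.995 kg/yr
T_d = ln(2) * M0 / (g * P * G)
T_d = ln(2) * 9974 / 391.995 = 17.637 yr

17.637


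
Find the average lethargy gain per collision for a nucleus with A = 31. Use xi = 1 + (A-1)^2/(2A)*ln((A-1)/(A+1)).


xi = 1 + (A-1)^2/(2A) * ln((A-1)/(A+1))
xi = 1 + (31-1)^2/(2*31) * ln((31-1)/(31 +1))
xi = 0.063150

0.063150


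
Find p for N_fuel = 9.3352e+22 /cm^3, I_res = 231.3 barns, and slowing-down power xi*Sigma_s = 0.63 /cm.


p = exp(-N * I * 1e-24 / (xi*Sigma_s))
p = exp(-9.3352e+22 * 231.3 * 1e-24 / 0.63)
p = 1.3038e-15

1.3038e-15


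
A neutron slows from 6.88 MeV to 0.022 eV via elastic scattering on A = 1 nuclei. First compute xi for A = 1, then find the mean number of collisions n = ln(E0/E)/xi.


xi = 1 + (A-1)^2/(2A)*ln((A-1)/(A+1)) = 1 (for A = 1)
n = ln(E0/E) / xi
n = ln(6.88e6 / 0.022) / 1
n = ln(3.127273e+08) / 1 = 19.561

19.561


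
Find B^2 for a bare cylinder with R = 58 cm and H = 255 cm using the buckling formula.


B^2 = (2.405/R)^2 + (pi/H)^2
B^2 = (2.405/58)^2 + (pi/255)^2
B^2 = 0.0018712 /cm^2

0.0018712


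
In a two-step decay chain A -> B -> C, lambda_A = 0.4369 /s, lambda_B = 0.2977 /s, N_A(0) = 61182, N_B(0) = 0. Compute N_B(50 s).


N_B(t) = lambda_A * N_A0 / (lambda_B - lambda_A) * [exp(-lambda_A*t) - exp(-lambda_B*t)]
exp(-0.4369*50) = 3.257145e-10; exp(-0.2977*50) = 3.431837e-07
N_B = 0.4369 * 61182 / (0.2977 - 0.4369) * (3.257145e-10 - 3.431837e-07)
N_B = 0.065839

0.065839


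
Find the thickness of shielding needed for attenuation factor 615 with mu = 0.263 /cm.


x = ln(factor) / mu
x = ln(615) / 0.263
x = 24.417 cm

24.417


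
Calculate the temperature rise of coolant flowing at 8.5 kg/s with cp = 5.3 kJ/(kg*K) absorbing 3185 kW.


dT = Q / (m_dot * cp)
dT = 3185 / (8.5 * 5.3)
dT = 70.699 C

70.699


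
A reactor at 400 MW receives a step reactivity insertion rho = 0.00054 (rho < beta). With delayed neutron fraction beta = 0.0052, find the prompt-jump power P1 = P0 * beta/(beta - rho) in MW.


P1/P0 = beta / (beta - rho)
P1/P0 = 0.0052 / (0.0052 - 0.00054) = 1.115880
P1 = 400 * 1.115880 = 446.35 MW

446.35


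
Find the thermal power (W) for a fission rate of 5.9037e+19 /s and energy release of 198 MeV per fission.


P = fission_rate * E_MeV * 1.602e-13
P = 5.9037e+19 * 198 * 1.602e-13
P = 1.8726e+09 W

1.8726e+09


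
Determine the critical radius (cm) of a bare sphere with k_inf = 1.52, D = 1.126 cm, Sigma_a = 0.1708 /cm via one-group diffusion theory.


L^2 = D / Sigma_a = 1.126 / 0.1708 = 6.592506 cm^2
B_m^2 = (k_inf - 1) / L^2 = (1.52 - 1) / 6.592506 = 0.07887744 /cm^2
For a bare sphere: B_g = pi/R, so R_c = pi / sqrt(B_m^2)
R_c = pi / sqrt(0.07887744) = 11.186 cm

11.186


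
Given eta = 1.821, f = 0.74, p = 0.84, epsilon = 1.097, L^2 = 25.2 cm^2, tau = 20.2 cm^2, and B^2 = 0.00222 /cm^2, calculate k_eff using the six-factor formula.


k_inf = eta*f*p*eps = 1.821*0.74*0.84*1.097 = 1.241731
P_TNL = 1/(1 + L^2*B^2) = 1/(1 + 25.2*0.00222) = 0.9470199
P_FNL = exp(-B^2*tau) = exp(-0.00222*20.2) = 0.9561466
k_eff = k_inf * P_TNL * P_FNL = 1.241731 * 0.9470199 * 0.9561466
k_eff = 1.1244

1.1244


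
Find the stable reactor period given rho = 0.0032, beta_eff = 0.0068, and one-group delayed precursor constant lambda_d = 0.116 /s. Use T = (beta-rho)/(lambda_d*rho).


T = (beta - rho) / (lambda_d * rho)
T = (0.0068 - 0.0032) / (0.116 * 0.0032)
T = 9.6983 s

9.6983


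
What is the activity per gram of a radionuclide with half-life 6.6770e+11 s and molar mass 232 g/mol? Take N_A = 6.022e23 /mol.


lambda = ln(2) / t_half = ln(2) / 6.6770e+11 = 1.038112e-12 /s
SA = lambda * N_A / M
SA = 1.038112e-12 * 6.022e23 / 232
SA = 2.6946e+09 Bq/g

2.6946e+09


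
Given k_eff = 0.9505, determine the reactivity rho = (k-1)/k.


rho = (k_eff - 1) / k_eff
rho = (0.9505 - 1) / 0.9505
rho = -0.052078

-0.052078


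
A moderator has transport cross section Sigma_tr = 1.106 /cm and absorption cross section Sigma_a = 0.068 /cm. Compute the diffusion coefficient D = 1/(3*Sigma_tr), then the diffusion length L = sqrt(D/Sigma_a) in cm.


D = 1 / (3 * Sigma_tr) = 1 / (3 * 1.106) = 0.3013864 cm
L = sqrt(D / Sigma_a)
L = sqrt(0.3013864 / 0.068)
L = 2.1053 cm

2.1053


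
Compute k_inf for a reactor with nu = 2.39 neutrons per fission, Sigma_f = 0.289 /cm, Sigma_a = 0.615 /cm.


k_inf = nu * Sigma_f / Sigma_a
k_inf = 2.39 * 0.289 / 0.615
k_inf = 1.1231

1.1231


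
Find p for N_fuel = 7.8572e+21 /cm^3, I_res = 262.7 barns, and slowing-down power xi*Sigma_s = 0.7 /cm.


p = exp(-N * I * 1e-24 / (xi*Sigma_s))
p = exp(-7.8572e+21 * 262.7 * 1e-24 / 0.7)
p = 0.052408

0.052408


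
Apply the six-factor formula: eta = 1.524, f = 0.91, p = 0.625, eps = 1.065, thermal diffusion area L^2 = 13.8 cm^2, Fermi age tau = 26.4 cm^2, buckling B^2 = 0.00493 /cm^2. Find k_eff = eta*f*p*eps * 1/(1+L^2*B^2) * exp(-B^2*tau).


k_inf = eta*f*p*eps = 1.524*0.91*0.625*1.065 = 0.9231154
P_TNL = 1/(1 + L^2*B^2) = 1/(1 + 13.8*0.00493) = 0.9362998
P_FNL = exp(-B^2*tau) = exp(-0.00493*26.4) = 0.8779620
k_eff = k_inf * P_TNL * P_FNL = 0.9231154 * 0.9362998 * 0.8779620
k_eff = 0.75883

0.75883


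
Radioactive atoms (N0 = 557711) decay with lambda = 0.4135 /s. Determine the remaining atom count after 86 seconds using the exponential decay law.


N = N0 * exp(-lambda * t)
N = 557711 * exp(-0.4135 * 86)
N = 2.0066e-10

2.0066e-10


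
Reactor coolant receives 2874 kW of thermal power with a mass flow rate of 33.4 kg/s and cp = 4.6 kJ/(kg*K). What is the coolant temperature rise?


dT = Q / (m_dot * cp)
dT = 2874 / (33.4 * 4.6)
dT = 18.706 C

18.706


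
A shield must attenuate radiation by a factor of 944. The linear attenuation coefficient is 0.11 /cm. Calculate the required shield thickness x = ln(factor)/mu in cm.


x = ln(factor) / mu
x = ln(944) / 0.11
x = 62.274 cm

62.274


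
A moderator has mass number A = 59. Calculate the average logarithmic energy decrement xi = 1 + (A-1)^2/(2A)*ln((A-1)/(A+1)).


xi = 1 + (A-1)^2/(2A) * ln((A-1)/(A+1))
xi = 1 + (59-1)^2/(2*59) * ln((59-1)/(59 +1))
xi = 0.033518

0.033518


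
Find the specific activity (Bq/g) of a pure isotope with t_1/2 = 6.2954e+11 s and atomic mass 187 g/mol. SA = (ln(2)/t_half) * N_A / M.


lambda = ln(2) / t_half = ln(2) / 6.2954e+11 = 1.101038e-12 /s
SA = lambda * N_A / M
SA = 1.101038e-12 * 6.022e23 / 187
SA = 3.5457e+09 Bq/g

3.5457e+09


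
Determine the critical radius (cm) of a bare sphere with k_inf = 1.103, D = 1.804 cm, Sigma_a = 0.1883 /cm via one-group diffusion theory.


L^2 = D / Sigma_a = 1.804 / 0.1883 = 9.580457 cm^2
B_m^2 = (k_inf - 1) / L^2 = (1.103 - 1) / 9.580457 = 0.01075105 /cm^2
For a bare sphere: B_g = pi/R, so R_c = pi / sqrt(B_m^2)
R_c = pi / sqrt(0.01075105) = 30.299 cm

30.299


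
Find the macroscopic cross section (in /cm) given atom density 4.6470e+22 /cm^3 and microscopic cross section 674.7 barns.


Sigma = N * sigma_barns * 1e-24
Sigma = 4.6470e+22 * 674.7 * 1e-24
Sigma = 31.353 /cm

31.353


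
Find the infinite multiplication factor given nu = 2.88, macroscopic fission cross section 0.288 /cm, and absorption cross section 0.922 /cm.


k_inf = nu * Sigma_f / Sigma_a
k_inf = 2.88 * 0.288 / 0.922
k_inf = 0.89961

0.89961


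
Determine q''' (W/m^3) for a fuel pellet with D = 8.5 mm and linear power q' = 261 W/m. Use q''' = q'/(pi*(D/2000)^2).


r = D / 2 / 1000 = 8.5 / 2 / 1000 = 0.00425 m
q''' = q' / (pi * r^2)
q''' = 261 / (pi * 0.00425^2)
q''' = 4.5995e+06 W/m^3

4.5995e+06


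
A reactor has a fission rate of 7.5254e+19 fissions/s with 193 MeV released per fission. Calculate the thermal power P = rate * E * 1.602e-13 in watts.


P = fission_rate * E_MeV * 1.602e-13
P = 7.5254e+19 * 193 * 1.602e-13
P = 2.3267e+09 W

2.3267e+09


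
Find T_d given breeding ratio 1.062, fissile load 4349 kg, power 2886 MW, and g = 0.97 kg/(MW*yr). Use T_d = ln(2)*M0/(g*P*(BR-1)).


Breeding gain G = BR - 1 = 1.062 - 1 = 0.062
Fissile production rate = g * P * G = 0.97 * 2886 * 0.062 = 173.56404 kg/yr
T_d = ln(2) * M0 / (g * P * G)
T_d = ln(2) * 4349 / 173.56404 = 17.368 yr

17.368


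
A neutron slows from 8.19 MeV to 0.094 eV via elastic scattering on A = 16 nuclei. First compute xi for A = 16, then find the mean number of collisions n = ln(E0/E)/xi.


xi = 1 + (A-1)^2/(2A)*ln((A-1)/(A+1)) = 0.1199467 (for A = 16)
n = ln(E0/E) / xi
n = ln(8.19e6 / 0.094) / 0.1199467
n = ln(8.712766e+07) / 0.1199467 = 152.43

152.43


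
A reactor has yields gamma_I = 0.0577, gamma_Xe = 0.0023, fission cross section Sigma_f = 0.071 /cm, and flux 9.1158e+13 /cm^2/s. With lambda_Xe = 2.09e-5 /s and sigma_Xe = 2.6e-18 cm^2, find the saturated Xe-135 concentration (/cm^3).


Xe_eq = (gamma_I + gamma_Xe) * Sigma_f * phi / (lambda_Xe + sigma_Xe * phi)
Numerator = (0.0577 + 0.0023) * 0.071 * 9.1158e+13 = 3.883331e+11
Denominator = 2.09e-5 + 2.6e-18 * 9.1158e+13 = 2.579108e-04
Xe_eq = 3.883331e+11 / 2.579108e-04 = 1.5057e+15 /cm^3

1.5057e+15


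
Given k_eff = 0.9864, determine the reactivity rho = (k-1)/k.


rho = (k_eff - 1) / k_eff
rho = (0.9864 - 1) / 0.9864
rho = -0.013788

-0.013788


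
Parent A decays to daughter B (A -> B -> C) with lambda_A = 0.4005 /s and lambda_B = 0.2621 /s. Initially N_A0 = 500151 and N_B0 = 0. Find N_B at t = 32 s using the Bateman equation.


N_B(t) = lambda_A * N_A0 / (lambda_B - lambda_A) * [exp(-lambda_A*t) - exp(-lambda_B*t)]
exp(-0.4005*32) = 2.716952e-06; exp(-0.2621*32) = 2.277641e-04
N_B = 0.4005 * 500151 / (0.2621 - 0.4005) * (2.716952e-06 - 2.277641e-04)
N_B = 325.72

325.72


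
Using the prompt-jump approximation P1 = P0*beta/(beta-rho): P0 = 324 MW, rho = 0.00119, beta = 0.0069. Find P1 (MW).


P1/P0 = beta / (beta - rho)
P1/P0 = 0.0069 / (0.0069 - 0.00119) = 1.208406
P1 = 324 * 1.208406 = 391.52 MW

391.52


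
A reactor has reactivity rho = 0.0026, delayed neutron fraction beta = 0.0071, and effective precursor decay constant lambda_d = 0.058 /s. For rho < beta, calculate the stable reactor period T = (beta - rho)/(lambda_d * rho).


T = (beta - rho) / (lambda_d * rho)
T = (0.0071 - 0.0026) / (0.058 * 0.0026)
T = 29.841 s

29.841


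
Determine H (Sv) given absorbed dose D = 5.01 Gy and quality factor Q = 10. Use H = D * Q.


H = D * Q
H = 5.01 * 10
H = 50.100 Sv

50.100


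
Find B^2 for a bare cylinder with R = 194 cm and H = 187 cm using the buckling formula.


B^2 = (2.405/R)^2 + (pi/H)^2
B^2 = (2.405/194)^2 + (pi/187)^2
B^2 = 4.3592e-04 /cm^2

4.3592e-04


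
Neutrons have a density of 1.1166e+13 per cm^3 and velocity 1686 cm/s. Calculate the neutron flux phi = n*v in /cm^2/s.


phi = n * v
phi = 1.1166e+13 * 1686
phi = 1.8826e+16 /cm^2/s

1.8826e+16


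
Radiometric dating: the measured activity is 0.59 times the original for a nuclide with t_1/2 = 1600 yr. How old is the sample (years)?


lambda = ln(2) / t_half = ln(2) / 1600 = 4.332170e-04 /yr
t = -ln(A/A0) / lambda
t = -ln(0.59) / 4.332170e-04
t = 1217.9 yr

1217.9


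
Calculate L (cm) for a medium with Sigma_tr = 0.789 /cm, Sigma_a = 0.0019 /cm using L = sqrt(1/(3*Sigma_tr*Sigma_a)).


D = 1 / (3 * Sigma_tr) = 1 / (3 * 0.789) = 0.4224757 cm
L = sqrt(D / Sigma_a)
L = sqrt(0.4224757 / 0.0019)
L = 14.912 cm

14.912


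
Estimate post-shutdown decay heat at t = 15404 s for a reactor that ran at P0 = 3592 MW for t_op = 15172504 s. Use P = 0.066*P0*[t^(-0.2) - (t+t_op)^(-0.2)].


P/P0 = 0.066 * [t^(-0.2) - (t + t_op)^(-0.2)]
P/P0 = 0.066 * [15404^(-0.2) - (15404 + 15172504)^(-0.2)]
P/P0 = 0.066 * [0.1453695 - 0.03661849] = 0.007177567
P = 3592 * 0.007177567 = 25.782 MW

25.782


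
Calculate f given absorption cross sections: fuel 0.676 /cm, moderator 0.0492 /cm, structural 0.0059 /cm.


f = Sigma_a_fuel / (Sigma_a_fuel + Sigma_a_mod + Sigma_a_other)
f = 0.676 / (0.676 + 0.0492 + 0.0059)
f = 0.92463

0.92463


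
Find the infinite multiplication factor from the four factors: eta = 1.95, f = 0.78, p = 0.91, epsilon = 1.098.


k_inf = eta * f * p * epsilon
k_inf = 1.95 * 0.78 * 0.91 * 1.098
k_inf = 1.5198

1.5198


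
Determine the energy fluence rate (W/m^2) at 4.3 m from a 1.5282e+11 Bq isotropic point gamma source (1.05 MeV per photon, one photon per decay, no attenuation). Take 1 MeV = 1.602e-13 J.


psi = A * E * 1.602e-13 / (4*pi*r^2)
psi = 1.5282e+11 * 1.05 * 1.602e-13 / (4*pi*4.3^2)
psi = 1.1063e-04 W/m^2

1.1063e-04


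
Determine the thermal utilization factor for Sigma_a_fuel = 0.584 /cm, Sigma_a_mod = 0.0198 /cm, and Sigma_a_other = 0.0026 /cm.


f = Sigma_a_fuel / (Sigma_a_fuel + Sigma_a_mod + Sigma_a_other)
f = 0.584 / (0.584 + 0.0198 + 0.0026)
f = 0.96306

0.96306


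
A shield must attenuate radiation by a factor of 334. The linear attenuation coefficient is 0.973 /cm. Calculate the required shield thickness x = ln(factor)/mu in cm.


x = ln(factor) / mu
x = ln(334) / 0.973
x = 5.9724 cm

5.9724


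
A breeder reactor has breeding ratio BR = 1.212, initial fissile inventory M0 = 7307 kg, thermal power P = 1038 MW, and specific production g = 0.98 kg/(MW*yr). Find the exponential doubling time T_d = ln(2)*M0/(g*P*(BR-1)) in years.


Breeding gain G = BR - 1 = 1.212 - 1 = 0.212
Fissile production rate = g * P * G = 0.98 * 1038 * 0.212 = 215.65488 kg/yr
T_d = ln(2) * M0 / (g * P * G)
T_d = ln(2) * 7307 / 215.65488 = 23.486 yr

23.486


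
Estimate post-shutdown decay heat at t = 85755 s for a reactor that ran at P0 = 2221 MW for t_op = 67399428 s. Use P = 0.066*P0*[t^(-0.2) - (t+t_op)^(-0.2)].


P/P0 = 0.066 * [t^(-0.2) - (t + t_op)^(-0.2)]
P/P0 = 0.066 * [85755^(-0.2) - (85755 + 67399428)^(-0.2)]
P/P0 = 0.066 * [0.1031212 - 0.02717430] = 0.005012495
P = 2221 * 0.005012495 = 11.133 MW

11.133


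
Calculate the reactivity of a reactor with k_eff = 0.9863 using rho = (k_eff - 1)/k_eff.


rho = (k_eff - 1) / k_eff
rho = (0.9863 - 1) / 0.9863
rho = -0.013890

-0.013890


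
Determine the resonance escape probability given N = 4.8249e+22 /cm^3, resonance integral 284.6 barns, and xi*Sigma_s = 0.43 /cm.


p = exp(-N * I * 1e-24 / (xi*Sigma_s))
p = exp(-4.8249e+22 * 284.6 * 1e-24 / 0.43)
p = 1.3527e-14

1.3527e-14


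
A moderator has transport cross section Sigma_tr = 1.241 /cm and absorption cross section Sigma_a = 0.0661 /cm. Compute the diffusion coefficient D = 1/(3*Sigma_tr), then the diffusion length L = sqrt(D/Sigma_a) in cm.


D = 1 / (3 * Sigma_tr) = 1 / (3 * 1.241) = 0.2686006 cm
L = sqrt(D / Sigma_a)
L = sqrt(0.2686006 / 0.0661)
L = 2.0158 cm

2.0158


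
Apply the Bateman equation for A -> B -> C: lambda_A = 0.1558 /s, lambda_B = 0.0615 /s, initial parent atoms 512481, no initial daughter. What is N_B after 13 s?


N_B(t) = lambda_A * N_A0 / (lambda_B - lambda_A) * [exp(-lambda_A*t) - exp(-lambda_B*t)]
exp(-0.1558*13) = 0.1319411; exp(-0.0615*13) = 0.4495537
N_B = 0.1558 * 512481 / (0.0615 - 0.1558) * (0.1319411 - 0.4495537)
N_B = 268925

268925


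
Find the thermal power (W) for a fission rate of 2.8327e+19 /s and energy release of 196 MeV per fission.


P = fission_rate * E_MeV * 1.602e-13
P = 2.8327e+19 * 196 * 1.602e-13
P = 8.8945e+08 W

8.8945e+08


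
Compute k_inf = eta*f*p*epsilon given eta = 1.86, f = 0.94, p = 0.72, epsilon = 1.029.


k_inf = eta * f * p * epsilon
k_inf = 1.86 * 0.94 * 0.72 * 1.029
k_inf = 1.2954

1.2954


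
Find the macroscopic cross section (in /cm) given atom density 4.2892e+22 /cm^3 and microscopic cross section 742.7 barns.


Sigma = N * sigma_barns * 1e-24
Sigma = 4.2892e+22 * 742.7 * 1e-24
Sigma = 31.856 /cm

31.856


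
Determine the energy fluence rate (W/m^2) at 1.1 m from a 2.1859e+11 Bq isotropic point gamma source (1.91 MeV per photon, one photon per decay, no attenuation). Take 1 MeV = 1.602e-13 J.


psi = A * E * 1.602e-13 / (4*pi*r^2)
psi = 2.1859e+11 * 1.91 * 1.602e-13 / (4*pi*1.1^2)
psi = 0.0043988 W/m^2

0.0043988


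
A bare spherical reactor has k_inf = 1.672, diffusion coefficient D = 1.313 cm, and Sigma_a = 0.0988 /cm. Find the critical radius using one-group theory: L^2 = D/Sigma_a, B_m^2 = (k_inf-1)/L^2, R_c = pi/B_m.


L^2 = D / Sigma_a = 1.313 / 0.0988 = 13.28947 cm^2
B_m^2 = (k_inf - 1) / L^2 = (1.672 - 1) / 13.28947 = 0.05056635 /cm^2
For a bare sphere: B_g = pi/R, so R_c = pi / sqrt(B_m^2)
R_c = pi / sqrt(0.05056635) = 13.971 cm

13.971


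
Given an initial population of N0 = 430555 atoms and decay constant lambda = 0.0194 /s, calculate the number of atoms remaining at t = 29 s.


N = N0 * exp(-lambda * t)
N = 430555 * exp(-0.0194 * 29)
N = 245298

245298


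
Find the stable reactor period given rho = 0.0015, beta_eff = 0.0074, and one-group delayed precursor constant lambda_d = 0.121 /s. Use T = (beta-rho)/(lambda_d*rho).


T = (beta - rho) / (lambda_d * rho)
T = (0.0074 - 0.0015) / (0.121 * 0.0015)
T = 32.507 s

32.507


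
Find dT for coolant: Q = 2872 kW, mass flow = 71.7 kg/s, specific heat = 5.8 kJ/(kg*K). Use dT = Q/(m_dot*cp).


dT = Q / (m_dot * cp)
dT = 2872 / (71.7 * 5.8)
dT = 6.9062 C

6.9062


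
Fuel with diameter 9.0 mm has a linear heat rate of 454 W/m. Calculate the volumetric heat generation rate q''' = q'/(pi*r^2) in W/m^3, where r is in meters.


r = D / 2 / 1000 = 9.0 / 2 / 1000 = 0.0045 m
q''' = q' / (pi * r^2)
q''' = 454 / (pi * 0.0045^2)
q''' = 7.1364e+06 W/m^3

7.1364e+06


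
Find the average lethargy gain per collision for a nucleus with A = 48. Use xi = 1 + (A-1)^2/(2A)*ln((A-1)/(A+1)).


xi = 1 + (A-1)^2/(2A) * ln((A-1)/(A+1))
xi = 1 + (48-1)^2/(2*48) * ln((48-1)/(48 +1))
xi = 0.041094

0.041094


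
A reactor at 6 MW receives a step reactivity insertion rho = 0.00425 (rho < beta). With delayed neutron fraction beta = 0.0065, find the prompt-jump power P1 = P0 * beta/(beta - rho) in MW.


P1/P0 = beta / (beta - rho)
P1/P0 = 0.0065 / (0.0065 - 0.00425) = 2.888889
P1 = 6 * 2.888889 = 17.333 MW

17.333


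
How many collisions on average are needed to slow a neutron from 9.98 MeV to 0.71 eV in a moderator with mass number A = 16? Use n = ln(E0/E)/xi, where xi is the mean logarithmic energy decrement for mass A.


xi = 1 + (A-1)^2/(2A)*ln((A-1)/(A+1)) = 0.1199467 (for A = 16)
n = ln(E0/E) / xi
n = ln(9.98e6 / 0.71) / 0.1199467
n = ln(1.405634e+07) / 0.1199467 = 137.22

137.22


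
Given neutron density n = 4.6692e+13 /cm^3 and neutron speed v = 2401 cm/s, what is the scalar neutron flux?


phi = n * v
phi = 4.6692e+13 * 2401
phi = 1.1211e+17 /cm^2/s

1.1211e+17


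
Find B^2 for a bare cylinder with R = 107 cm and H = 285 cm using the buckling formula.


B^2 = (2.405/R)^2 + (pi/H)^2
B^2 = (2.405/107)^2 + (pi/285)^2
B^2 = 6.2671e-04 /cm^2

6.2671e-04


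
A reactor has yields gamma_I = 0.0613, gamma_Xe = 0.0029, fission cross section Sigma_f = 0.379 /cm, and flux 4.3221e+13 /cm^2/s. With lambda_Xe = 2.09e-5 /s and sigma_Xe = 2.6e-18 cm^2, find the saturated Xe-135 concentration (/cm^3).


Xe_eq = (gamma_I + gamma_Xe) * Sigma_f * phi / (lambda_Xe + sigma_Xe * phi)
Numerator = (0.0613 + 0.0029) * 0.379 * 4.3221e+13 = 1.051645e+12
Denominator = 2.09e-5 + 2.6e-18 * 4.3221e+13 = 1.332746e-04
Xe_eq = 1.051645e+12 / 1.332746e-04 = 7.8908e+15 /cm^3

7.8908e+15


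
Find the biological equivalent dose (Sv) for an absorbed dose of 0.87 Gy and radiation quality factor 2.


H = D * Q
H = 0.87 * 2
H = 1.7400 Sv

1.7400


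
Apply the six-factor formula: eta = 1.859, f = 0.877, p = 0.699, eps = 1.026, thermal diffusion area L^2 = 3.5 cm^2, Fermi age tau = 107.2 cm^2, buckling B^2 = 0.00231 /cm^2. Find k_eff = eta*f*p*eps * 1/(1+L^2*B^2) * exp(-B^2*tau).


k_inf = eta*f*p*eps = 1.859*0.877*0.699*1.026 = 1.169240
P_TNL = 1/(1 + L^2*B^2) = 1/(1 + 3.5*0.00231) = 0.9919798
P_FNL = exp(-B^2*tau) = exp(-0.00231*107.2) = 0.7806472
k_eff = k_inf * P_TNL * P_FNL = 1.169240 * 0.9919798 * 0.7806472
k_eff = 0.90544

0.90544
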